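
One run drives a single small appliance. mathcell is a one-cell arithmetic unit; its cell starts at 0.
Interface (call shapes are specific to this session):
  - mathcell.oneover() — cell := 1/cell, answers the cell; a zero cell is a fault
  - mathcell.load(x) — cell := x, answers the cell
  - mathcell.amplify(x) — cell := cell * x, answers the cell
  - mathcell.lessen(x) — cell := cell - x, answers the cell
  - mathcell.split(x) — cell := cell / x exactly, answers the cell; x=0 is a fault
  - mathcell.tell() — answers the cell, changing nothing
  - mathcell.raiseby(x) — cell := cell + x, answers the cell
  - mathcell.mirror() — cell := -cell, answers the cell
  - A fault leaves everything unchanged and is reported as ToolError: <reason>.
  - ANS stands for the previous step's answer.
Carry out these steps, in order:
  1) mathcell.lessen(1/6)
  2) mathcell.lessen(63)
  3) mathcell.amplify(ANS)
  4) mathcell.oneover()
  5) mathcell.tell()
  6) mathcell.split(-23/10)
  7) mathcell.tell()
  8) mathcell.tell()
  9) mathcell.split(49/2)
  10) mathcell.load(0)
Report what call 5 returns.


CALL mathcell.lessen[x: 1/6]
RET  -1/6
CALL mathcell.lessen[x: 63]
RET  -379/6
CALL mathcell.amplify[x: ANS]
RET  143641/36
CALL mathcell.oneover[]
RET  36/143641
CALL mathcell.tell[]
RET  36/143641
CALL mathcell.split[x: -23/10]
RET  -360/3303743
CALL mathcell.tell[]
RET  -360/3303743
CALL mathcell.tell[]
RET  -360/3303743
CALL mathcell.split[x: 49/2]
RET  -720/161883407
CALL mathcell.load[x: 0]
RET  0

Answer: 36/143641


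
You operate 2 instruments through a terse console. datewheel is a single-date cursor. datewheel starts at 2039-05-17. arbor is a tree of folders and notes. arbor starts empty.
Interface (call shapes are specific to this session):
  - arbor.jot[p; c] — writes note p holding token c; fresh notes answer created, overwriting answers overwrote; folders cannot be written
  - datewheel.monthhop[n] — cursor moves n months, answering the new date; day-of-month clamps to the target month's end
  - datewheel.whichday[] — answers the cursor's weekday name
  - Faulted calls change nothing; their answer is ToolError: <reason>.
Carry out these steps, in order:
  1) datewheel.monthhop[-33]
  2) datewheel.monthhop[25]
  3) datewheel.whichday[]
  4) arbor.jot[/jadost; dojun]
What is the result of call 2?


Answer: 2038-09-17

Derivation:
I try datewheel.monthhop passing n→-33, — result: 2036-08-17.
I try datewheel.monthhop passing n→25, and observe 2038-09-17.
Then datewheel.whichday, and see Friday.
Then arbor.jot passing p→/jadost, c→dojun, giving created.


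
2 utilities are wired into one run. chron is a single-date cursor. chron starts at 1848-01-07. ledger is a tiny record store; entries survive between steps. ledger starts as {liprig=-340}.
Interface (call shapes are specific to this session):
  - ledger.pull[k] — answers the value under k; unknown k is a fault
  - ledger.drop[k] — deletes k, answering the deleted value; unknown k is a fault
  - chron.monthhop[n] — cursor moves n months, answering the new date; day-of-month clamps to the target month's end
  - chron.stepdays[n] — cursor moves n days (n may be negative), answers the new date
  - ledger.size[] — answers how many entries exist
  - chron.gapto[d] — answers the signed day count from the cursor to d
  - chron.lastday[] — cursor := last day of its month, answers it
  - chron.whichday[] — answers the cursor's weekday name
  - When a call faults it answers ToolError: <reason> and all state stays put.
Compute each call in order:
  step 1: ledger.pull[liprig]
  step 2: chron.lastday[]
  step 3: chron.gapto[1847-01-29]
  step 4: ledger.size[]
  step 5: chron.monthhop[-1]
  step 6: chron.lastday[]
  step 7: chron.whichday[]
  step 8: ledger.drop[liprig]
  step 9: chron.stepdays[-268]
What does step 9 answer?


Answer: 1847-04-07

Derivation:
[in] ledger.pull k='liprig'
= -340
[in] chron.lastday
= 1848-01-31
[in] chron.gapto d='1847-01-29'
= -367
[in] ledger.size
= 1
[in] chron.monthhop n='-1'
= 1847-12-31
[in] chron.lastday
= 1847-12-31
[in] chron.whichday
= Friday
[in] ledger.drop k='liprig'
= -340
[in] chron.stepdays n='-268'
= 1847-04-07


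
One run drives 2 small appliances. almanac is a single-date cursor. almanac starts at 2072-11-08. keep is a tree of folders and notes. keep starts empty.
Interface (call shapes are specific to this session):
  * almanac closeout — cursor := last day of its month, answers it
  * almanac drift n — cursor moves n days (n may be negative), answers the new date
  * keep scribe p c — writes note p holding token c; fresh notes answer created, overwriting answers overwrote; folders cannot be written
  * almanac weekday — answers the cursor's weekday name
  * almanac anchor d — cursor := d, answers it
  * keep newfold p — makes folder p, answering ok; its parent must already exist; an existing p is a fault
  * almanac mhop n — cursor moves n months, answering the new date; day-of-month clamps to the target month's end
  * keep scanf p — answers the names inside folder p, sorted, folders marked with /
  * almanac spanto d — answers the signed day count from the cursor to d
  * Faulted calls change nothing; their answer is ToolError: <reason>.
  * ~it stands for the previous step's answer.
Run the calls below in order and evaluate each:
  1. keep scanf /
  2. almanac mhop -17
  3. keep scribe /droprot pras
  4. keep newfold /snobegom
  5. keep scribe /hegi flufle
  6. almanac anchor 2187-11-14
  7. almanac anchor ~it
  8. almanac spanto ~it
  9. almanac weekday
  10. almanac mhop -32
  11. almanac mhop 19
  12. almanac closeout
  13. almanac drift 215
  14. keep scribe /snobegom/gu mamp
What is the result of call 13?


Answer: 2187-06-03

Derivation:
Next I call keep scanf using p: /, and observe [].
Calling almanac mhop using n: -17, and observe 2071-06-08.
I run keep scribe using p: /droprot, c: pras, and observe created.
I try keep newfold using p: /snobegom: ok.
Then keep scribe using p: /hegi, c: flufle, and see created.
Invoking almanac anchor using d: 2187-11-14, and see 2187-11-14.
Then almanac anchor using d: ~it, and observe 2187-11-14.
I use almanac spanto using d: ~it, yielding 0.
Using almanac weekday, — result: Wednesday.
I use almanac mhop using n: -32, yielding 2185-03-14.
I use almanac mhop using n: 19, and observe 2186-10-14.
I run almanac closeout, → 2186-10-31.
I call almanac drift using n: 215, and see 2187-06-03.
I run keep scribe using p: /snobegom/gu, c: mamp, → created.


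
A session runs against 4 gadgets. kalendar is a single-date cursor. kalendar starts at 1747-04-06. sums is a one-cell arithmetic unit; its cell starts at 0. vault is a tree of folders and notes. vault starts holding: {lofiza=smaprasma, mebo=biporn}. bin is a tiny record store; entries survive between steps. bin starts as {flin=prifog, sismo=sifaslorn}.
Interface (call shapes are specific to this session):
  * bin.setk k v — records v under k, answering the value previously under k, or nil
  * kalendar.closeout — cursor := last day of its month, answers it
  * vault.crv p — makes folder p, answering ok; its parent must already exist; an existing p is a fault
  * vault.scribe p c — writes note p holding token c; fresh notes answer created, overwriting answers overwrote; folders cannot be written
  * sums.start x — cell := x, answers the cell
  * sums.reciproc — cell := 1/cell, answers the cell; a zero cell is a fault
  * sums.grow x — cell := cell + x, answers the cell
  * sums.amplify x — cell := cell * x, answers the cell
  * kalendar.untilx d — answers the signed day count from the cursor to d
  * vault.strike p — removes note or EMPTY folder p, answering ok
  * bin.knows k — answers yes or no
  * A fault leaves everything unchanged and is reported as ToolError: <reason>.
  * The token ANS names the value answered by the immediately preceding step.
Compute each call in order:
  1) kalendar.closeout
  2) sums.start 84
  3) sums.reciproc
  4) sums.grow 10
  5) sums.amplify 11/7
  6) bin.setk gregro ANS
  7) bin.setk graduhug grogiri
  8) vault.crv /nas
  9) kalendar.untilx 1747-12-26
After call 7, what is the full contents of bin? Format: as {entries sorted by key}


Answer: {flin=prifog, graduhug=grogiri, gregro=9251/588, sismo=sifaslorn}

Derivation:
% kalendar.closeout
[out] 1747-04-30
% sums.start x→84
[out] 84
% sums.reciproc
[out] 1/84
% sums.grow x→10
[out] 841/84
% sums.amplify x→11/7
[out] 9251/588
% bin.setk k→gregro v→ANS
[out] nil
% bin.setk k→graduhug v→grogiri
[out] nil
% vault.crv p→/nas
[out] ok
% kalendar.untilx d→1747-12-26
[out] 240


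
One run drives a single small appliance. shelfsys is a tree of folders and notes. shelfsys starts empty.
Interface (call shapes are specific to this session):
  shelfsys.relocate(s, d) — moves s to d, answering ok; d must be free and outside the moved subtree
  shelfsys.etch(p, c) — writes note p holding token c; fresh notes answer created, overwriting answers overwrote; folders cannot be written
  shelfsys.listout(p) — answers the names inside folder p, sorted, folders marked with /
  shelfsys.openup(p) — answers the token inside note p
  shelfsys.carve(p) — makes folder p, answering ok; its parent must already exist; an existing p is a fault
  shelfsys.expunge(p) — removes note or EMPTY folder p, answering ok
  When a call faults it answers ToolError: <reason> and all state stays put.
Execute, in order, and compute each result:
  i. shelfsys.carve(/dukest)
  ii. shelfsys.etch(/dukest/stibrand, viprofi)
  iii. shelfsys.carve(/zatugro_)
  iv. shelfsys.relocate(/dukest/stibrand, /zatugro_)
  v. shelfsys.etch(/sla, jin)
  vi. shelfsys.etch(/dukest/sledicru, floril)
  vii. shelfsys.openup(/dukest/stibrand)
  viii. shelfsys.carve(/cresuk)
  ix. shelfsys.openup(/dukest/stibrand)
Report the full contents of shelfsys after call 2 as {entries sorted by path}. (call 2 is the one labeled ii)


Answer: {dukest/, dukest/stibrand=viprofi}

Derivation:
~$ carve p→/dukest
:: ok
~$ etch p→/dukest/stibrand c→viprofi
:: created
~$ carve p→/zatugro_
:: ok
~$ relocate s→/dukest/stibrand d→/zatugro_
:: ToolError: exists
~$ etch p→/sla c→jin
:: created
~$ etch p→/dukest/sledicru c→floril
:: created
~$ openup p→/dukest/stibrand
:: viprofi
~$ carve p→/cresuk
:: ok
~$ openup p→/dukest/stibrand
:: viprofi


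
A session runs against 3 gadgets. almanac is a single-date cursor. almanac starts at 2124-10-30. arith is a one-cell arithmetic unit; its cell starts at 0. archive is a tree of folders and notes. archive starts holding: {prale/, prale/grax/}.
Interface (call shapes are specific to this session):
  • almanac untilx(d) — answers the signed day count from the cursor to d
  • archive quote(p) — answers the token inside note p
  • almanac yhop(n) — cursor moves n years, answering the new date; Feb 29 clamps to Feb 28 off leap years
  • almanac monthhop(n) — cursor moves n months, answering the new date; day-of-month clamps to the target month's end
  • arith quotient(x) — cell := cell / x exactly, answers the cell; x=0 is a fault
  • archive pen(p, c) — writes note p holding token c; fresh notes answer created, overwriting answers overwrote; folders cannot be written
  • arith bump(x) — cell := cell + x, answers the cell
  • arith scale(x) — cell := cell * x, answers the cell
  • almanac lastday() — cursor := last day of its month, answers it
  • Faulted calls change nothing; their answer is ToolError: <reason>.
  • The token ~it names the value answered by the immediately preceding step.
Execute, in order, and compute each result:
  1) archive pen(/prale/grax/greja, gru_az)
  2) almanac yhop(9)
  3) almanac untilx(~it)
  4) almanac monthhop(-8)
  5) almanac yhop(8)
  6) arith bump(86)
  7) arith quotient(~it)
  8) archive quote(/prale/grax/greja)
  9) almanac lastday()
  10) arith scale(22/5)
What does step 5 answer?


Answer: 2141-02-28

Derivation:
Do: archive pen[p: /prale/grax/greja; c: gru_az]
See: created
Do: almanac yhop[n: 9]
See: 2133-10-30
Do: almanac untilx[d: ~it]
See: 0
Do: almanac monthhop[n: -8]
See: 2133-02-28
Do: almanac yhop[n: 8]
See: 2141-02-28
Do: arith bump[x: 86]
See: 86
Do: arith quotient[x: ~it]
See: 1
Do: archive quote[p: /prale/grax/greja]
See: gru_az
Do: almanac lastday[]
See: 2141-02-28
Do: arith scale[x: 22/5]
See: 22/5


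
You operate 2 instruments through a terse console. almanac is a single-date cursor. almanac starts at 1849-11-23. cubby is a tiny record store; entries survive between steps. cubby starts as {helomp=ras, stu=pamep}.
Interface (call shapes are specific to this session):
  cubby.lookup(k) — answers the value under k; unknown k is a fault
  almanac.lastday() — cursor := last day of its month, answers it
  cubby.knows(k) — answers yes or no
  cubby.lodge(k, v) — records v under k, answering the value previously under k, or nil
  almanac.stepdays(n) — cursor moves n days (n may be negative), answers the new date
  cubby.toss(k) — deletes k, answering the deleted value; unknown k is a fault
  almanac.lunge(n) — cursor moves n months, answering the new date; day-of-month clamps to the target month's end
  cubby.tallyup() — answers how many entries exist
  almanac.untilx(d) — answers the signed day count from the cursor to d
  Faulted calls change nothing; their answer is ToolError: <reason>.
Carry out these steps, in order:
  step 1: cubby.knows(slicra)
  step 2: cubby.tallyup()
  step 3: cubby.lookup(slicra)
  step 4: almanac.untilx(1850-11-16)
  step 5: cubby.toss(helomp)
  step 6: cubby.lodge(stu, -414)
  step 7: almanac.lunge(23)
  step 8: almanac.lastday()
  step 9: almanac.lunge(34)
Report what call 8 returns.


Answer: 1851-10-31

Derivation:
I call cubby.knows using k=slicra, and observe no.
Now I run cubby.tallyup, and get 2.
I try cubby.lookup using k=slicra, yielding ToolError: no such key slicra.
Then almanac.untilx using d=1850-11-16, and get 358.
I try cubby.toss using k=helomp, giving ras.
I use cubby.lodge using k=stu, v=-414, and get pamep.
Calling almanac.lunge using n=23, giving 1851-10-23.
Invoking almanac.lastday(), — result: 1851-10-31.
Calling almanac.lunge using n=34, giving 1854-08-31.


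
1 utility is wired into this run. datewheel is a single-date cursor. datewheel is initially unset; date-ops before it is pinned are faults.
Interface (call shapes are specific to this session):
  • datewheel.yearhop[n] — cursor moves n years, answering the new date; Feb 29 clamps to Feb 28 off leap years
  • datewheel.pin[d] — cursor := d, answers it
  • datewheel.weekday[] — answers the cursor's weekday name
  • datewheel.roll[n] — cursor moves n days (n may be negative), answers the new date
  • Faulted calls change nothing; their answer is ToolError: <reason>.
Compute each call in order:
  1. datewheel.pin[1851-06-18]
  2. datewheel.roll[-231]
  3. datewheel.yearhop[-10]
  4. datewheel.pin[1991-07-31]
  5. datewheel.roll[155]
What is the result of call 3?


Answer: 1840-10-30

Derivation:
I run datewheel.pin(1851-06-18): 1851-06-18.
Now I run datewheel.roll(-231), and observe 1850-10-30.
I try datewheel.yearhop(-10), and see 1840-10-30.
Then datewheel.pin(1991-07-31), and get 1991-07-31.
I try datewheel.roll(155), yielding 1992-01-02.


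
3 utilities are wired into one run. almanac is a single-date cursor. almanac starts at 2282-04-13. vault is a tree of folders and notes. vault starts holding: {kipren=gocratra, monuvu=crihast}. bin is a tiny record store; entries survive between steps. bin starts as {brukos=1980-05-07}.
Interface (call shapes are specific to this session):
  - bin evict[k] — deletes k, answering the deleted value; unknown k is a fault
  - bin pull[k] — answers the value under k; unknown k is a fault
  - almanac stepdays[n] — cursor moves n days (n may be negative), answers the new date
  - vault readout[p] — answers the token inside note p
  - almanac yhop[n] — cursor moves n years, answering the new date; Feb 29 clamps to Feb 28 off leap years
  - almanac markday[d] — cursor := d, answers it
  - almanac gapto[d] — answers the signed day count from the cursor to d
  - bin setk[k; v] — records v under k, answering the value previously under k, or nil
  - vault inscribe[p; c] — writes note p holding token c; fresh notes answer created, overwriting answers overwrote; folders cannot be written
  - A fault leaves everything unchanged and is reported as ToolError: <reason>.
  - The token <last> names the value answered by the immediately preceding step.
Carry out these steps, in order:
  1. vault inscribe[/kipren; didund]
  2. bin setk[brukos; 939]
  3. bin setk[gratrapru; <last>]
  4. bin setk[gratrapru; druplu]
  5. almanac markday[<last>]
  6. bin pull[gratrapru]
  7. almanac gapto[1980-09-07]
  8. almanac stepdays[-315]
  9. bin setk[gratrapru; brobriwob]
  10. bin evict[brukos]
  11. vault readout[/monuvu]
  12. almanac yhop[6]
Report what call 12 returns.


Answer: 1985-06-27

Derivation:
Using vault inscribe using p: /kipren, c: didund, giving overwrote.
I call bin setk using k: brukos, v: 939, yielding 1980-05-07.
Invoking bin setk using k: gratrapru, v: <last>, and see nil.
Next I call bin setk using k: gratrapru, v: druplu: 1980-05-07.
I try almanac markday using d: <last>, giving 1980-05-07.
Then bin pull using k: gratrapru, → druplu.
Next I call almanac gapto using d: 1980-09-07, and observe 123.
Next I call almanac stepdays using n: -315, and get 1979-06-27.
I run bin setk using k: gratrapru, v: brobriwob, — result: druplu.
Then bin evict using k: brukos, — result: 939.
Now I run vault readout using p: /monuvu, and get crihast.
I try almanac yhop using n: 6, and observe 1985-06-27.


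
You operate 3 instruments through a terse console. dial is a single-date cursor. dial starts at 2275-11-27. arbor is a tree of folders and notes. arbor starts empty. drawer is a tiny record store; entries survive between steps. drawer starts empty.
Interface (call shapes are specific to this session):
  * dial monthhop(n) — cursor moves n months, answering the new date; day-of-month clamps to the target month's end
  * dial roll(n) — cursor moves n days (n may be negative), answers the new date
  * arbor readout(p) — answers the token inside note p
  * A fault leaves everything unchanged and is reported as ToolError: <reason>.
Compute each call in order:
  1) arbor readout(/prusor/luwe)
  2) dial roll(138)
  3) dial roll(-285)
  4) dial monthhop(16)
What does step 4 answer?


Using arbor readout using p=/prusor/luwe: ToolError: not found.
Calling dial roll using n=138, and observe 2276-04-13.
I use dial roll using n=-285, giving 2275-07-03.
I use dial monthhop using n=16, and observe 2276-11-03.

Answer: 2276-11-03


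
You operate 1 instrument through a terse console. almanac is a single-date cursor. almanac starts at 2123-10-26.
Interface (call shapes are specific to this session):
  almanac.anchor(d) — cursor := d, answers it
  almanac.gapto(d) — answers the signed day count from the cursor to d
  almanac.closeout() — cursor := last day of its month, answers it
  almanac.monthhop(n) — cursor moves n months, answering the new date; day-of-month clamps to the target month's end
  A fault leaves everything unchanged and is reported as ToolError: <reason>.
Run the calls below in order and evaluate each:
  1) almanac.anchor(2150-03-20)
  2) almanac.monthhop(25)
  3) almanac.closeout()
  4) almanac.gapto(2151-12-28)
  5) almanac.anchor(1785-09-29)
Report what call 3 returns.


Act: almanac.anchor[d=2150-03-20]
Obs: 2150-03-20
Act: almanac.monthhop[n=25]
Obs: 2152-04-20
Act: almanac.closeout[]
Obs: 2152-04-30
Act: almanac.gapto[d=2151-12-28]
Obs: -124
Act: almanac.anchor[d=1785-09-29]
Obs: 1785-09-29

Answer: 2152-04-30


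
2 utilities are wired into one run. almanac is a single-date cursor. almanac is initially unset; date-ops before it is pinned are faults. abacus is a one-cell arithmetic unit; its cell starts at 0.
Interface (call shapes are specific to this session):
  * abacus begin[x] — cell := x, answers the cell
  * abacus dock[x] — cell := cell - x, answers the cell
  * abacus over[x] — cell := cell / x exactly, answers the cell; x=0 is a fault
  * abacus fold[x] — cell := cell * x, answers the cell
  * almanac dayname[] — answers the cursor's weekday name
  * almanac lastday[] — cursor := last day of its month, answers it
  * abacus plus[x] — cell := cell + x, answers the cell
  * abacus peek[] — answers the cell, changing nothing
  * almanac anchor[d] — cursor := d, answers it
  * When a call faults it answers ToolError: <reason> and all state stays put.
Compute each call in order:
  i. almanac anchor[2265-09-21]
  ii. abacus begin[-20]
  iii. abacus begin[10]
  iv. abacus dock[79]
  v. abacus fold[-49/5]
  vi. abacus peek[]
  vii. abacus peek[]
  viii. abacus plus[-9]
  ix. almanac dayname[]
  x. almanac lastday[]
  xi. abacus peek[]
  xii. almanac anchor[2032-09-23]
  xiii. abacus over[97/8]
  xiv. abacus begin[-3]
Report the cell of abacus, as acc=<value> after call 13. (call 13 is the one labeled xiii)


Answer: acc=26688/485

Derivation:
==> almanac anchor(d=2265-09-21)
<== 2265-09-21
==> abacus begin(x=-20)
<== -20
==> abacus begin(x=10)
<== 10
==> abacus dock(x=79)
<== -69
==> abacus fold(x=-49/5)
<== 3381/5
==> abacus peek()
<== 3381/5
==> abacus peek()
<== 3381/5
==> abacus plus(x=-9)
<== 3336/5
==> almanac dayname()
<== Thursday
==> almanac lastday()
<== 2265-09-30
==> abacus peek()
<== 3336/5
==> almanac anchor(d=2032-09-23)
<== 2032-09-23
==> abacus over(x=97/8)
<== 26688/485
==> abacus begin(x=-3)
<== -3


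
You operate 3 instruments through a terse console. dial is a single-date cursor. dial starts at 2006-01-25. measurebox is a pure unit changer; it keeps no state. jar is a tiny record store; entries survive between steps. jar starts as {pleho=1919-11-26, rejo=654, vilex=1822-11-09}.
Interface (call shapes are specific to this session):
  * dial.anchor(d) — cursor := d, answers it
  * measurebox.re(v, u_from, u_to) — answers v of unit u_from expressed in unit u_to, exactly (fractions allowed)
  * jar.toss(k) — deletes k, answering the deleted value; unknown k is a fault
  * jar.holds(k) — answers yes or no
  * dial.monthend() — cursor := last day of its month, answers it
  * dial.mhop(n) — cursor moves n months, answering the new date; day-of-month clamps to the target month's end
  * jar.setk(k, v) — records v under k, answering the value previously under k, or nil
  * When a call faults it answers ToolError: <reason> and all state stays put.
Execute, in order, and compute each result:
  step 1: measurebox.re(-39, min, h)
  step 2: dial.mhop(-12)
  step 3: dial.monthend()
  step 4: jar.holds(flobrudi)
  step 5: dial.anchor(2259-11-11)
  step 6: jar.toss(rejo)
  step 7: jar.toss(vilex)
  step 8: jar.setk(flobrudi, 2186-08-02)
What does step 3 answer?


Answer: 2005-01-31

Derivation:
# 1. measurebox.re(v: -39, u_from: min, u_to: h) -> -13/20
# 2. dial.mhop(n: -12) -> 2005-01-25
# 3. dial.monthend() -> 2005-01-31
# 4. jar.holds(k: flobrudi) -> no
# 5. dial.anchor(d: 2259-11-11) -> 2259-11-11
# 6. jar.toss(k: rejo) -> 654
# 7. jar.toss(k: vilex) -> 1822-11-09
# 8. jar.setk(k: flobrudi, v: 2186-08-02) -> nil


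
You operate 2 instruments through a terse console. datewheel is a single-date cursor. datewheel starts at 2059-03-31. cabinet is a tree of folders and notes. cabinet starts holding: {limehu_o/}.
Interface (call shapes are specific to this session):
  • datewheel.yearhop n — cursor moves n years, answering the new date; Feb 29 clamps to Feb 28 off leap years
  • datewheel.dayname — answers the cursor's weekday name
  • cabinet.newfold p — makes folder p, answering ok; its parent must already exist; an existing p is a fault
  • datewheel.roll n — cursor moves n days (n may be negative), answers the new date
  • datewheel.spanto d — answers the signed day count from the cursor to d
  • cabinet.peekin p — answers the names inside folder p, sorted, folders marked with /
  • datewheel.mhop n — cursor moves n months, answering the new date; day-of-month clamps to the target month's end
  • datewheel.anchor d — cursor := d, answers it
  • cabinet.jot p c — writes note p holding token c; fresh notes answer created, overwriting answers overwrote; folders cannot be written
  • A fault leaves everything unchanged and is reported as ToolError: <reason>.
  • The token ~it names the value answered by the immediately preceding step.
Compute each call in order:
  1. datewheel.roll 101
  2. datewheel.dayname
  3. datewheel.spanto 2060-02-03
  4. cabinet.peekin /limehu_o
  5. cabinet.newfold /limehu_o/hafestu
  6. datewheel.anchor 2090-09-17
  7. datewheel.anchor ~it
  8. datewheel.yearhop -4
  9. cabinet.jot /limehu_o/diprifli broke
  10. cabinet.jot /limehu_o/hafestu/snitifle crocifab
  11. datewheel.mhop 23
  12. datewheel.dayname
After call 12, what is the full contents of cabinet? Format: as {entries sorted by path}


I try datewheel.roll with 101, giving 2059-07-10.
Now I run datewheel.dayname, which returns Thursday.
Then datewheel.spanto with 2060-02-03, → 208.
I use cabinet.peekin with /limehu_o: [].
Using cabinet.newfold with /limehu_o/hafestu, which returns ok.
Using datewheel.anchor with 2090-09-17, yielding 2090-09-17.
I call datewheel.anchor with ~it, which returns 2090-09-17.
Invoking datewheel.yearhop with -4, and get 2086-09-17.
Using cabinet.jot with /limehu_o/diprifli, broke, → created.
Then cabinet.jot with /limehu_o/hafestu/snitifle, crocifab, → created.
Calling datewheel.mhop with 23, and observe 2088-08-17.
Using datewheel.dayname, → Tuesday.

Answer: {limehu_o/, limehu_o/diprifli=broke, limehu_o/hafestu/, limehu_o/hafestu/snitifle=crocifab}


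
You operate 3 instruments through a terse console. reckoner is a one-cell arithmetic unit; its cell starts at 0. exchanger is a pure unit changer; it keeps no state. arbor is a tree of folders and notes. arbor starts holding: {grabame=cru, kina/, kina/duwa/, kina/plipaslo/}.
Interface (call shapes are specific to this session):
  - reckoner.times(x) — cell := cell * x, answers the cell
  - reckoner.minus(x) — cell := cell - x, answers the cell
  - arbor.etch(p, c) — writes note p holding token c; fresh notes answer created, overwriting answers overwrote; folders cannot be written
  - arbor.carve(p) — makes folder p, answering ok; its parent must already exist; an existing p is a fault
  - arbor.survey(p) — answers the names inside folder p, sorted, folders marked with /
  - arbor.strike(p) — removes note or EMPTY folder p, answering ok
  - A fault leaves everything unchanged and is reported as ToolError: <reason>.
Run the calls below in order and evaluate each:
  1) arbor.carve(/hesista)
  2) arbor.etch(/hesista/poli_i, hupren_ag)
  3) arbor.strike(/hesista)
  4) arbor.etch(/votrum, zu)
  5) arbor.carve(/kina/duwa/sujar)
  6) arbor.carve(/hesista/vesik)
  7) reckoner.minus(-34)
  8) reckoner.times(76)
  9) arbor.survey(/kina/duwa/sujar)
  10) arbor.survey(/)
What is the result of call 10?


$ carve p: /hesista
= ok
$ etch p: /hesista/poli_i c: hupren_ag
= created
$ strike p: /hesista
= ToolError: not empty
$ etch p: /votrum c: zu
= created
$ carve p: /kina/duwa/sujar
= ok
$ carve p: /hesista/vesik
= ok
$ minus x: -34
= 34
$ times x: 76
= 2584
$ survey p: /kina/duwa/sujar
= []
$ survey p: /
= [grabame, hesista/, kina/, votrum]

Answer: [grabame, hesista/, kina/, votrum]


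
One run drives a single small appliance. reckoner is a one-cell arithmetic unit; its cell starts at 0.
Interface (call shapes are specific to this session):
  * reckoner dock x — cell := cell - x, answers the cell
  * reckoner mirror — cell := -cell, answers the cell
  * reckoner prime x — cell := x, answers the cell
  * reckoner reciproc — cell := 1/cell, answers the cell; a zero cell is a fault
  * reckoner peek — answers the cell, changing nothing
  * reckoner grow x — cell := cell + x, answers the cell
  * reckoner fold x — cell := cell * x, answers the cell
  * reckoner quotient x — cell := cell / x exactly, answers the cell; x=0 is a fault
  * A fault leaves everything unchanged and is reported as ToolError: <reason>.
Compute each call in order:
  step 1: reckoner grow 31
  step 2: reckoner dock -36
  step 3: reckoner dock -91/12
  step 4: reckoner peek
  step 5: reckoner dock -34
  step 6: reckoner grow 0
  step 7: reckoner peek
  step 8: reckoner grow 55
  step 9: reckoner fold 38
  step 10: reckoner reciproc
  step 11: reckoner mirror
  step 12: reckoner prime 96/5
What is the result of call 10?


Next I call reckoner grow with x=31, and observe 31.
I invoke reckoner dock with x=-36, yielding 67.
Using reckoner dock with x=-91/12, and observe 895/12.
I invoke reckoner peek(), giving 895/12.
I run reckoner dock with x=-34: 1303/12.
Then reckoner grow with x=0, → 1303/12.
I use reckoner peek, — result: 1303/12.
I try reckoner grow with x=55, yielding 1963/12.
I run reckoner fold with x=38, and get 37297/6.
Then reckoner reciproc, — result: 6/37297.
Using reckoner mirror(), and get -6/37297.
Now I run reckoner prime with x=96/5, and observe 96/5.

Answer: 6/37297


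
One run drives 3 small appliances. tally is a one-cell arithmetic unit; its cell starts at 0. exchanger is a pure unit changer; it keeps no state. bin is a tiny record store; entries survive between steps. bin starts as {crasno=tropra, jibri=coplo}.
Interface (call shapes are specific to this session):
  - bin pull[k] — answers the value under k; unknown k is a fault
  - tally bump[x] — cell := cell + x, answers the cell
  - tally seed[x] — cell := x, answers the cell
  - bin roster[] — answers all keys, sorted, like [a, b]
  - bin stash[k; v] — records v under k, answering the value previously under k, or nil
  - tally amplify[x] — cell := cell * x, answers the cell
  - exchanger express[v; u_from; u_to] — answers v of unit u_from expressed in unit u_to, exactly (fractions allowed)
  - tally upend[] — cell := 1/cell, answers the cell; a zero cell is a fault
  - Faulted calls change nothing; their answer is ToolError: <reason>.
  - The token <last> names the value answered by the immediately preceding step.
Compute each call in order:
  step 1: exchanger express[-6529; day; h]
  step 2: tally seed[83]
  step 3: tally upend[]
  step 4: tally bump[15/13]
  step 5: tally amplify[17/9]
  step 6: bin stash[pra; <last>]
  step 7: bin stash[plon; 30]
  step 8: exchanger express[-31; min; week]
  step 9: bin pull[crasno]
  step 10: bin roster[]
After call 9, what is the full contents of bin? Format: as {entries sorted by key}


Answer: {crasno=tropra, jibri=coplo, plon=30, pra=21386/9711}

Derivation:
I run exchanger express passing v→-6529, u_from→day, u_to→h: -156696.
Next I call tally seed passing x→83, which returns 83.
I try tally upend(), and observe 1/83.
I use tally bump passing x→15/13, yielding 1258/1079.
I try tally amplify passing x→17/9, and get 21386/9711.
I call bin stash passing k→pra, v→<last>, yielding nil.
I use bin stash passing k→plon, v→30, which returns nil.
I try exchanger express passing v→-31, u_from→min, u_to→week, — result: -31/10080.
I try bin pull passing k→crasno, and observe tropra.
I run bin roster(), and see [crasno, jibri, plon, pra].


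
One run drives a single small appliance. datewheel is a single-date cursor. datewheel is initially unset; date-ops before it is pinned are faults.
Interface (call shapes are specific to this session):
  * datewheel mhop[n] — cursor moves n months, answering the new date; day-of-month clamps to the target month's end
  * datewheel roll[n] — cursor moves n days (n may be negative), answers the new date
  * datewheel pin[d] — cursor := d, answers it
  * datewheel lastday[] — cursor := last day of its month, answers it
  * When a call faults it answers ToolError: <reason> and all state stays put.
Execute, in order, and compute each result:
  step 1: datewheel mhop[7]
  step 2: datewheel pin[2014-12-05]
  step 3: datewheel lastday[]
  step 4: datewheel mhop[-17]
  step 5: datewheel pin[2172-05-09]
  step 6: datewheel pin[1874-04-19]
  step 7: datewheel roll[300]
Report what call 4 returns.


-> datewheel mhop(n: 7)
<- ToolError: no date set
-> datewheel pin(d: 2014-12-05)
<- 2014-12-05
-> datewheel lastday()
<- 2014-12-31
-> datewheel mhop(n: -17)
<- 2013-07-31
-> datewheel pin(d: 2172-05-09)
<- 2172-05-09
-> datewheel pin(d: 1874-04-19)
<- 1874-04-19
-> datewheel roll(n: 300)
<- 1875-02-13

Answer: 2013-07-31


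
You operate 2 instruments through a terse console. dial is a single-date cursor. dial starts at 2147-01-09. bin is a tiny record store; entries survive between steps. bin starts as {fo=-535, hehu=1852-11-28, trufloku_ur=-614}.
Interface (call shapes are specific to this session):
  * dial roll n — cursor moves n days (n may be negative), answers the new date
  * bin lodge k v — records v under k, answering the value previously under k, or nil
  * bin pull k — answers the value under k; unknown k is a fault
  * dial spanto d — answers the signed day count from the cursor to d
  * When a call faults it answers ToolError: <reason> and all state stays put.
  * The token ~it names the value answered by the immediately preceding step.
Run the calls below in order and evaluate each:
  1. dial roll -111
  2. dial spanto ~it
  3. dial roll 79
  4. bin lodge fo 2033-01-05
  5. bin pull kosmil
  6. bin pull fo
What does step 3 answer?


Act: dial roll[n→-111]
Obs: 2146-09-20
Act: dial spanto[d→~it]
Obs: 0
Act: dial roll[n→79]
Obs: 2146-12-08
Act: bin lodge[k→fo; v→2033-01-05]
Obs: -535
Act: bin pull[k→kosmil]
Obs: ToolError: no such key kosmil
Act: bin pull[k→fo]
Obs: 2033-01-05

Answer: 2146-12-08


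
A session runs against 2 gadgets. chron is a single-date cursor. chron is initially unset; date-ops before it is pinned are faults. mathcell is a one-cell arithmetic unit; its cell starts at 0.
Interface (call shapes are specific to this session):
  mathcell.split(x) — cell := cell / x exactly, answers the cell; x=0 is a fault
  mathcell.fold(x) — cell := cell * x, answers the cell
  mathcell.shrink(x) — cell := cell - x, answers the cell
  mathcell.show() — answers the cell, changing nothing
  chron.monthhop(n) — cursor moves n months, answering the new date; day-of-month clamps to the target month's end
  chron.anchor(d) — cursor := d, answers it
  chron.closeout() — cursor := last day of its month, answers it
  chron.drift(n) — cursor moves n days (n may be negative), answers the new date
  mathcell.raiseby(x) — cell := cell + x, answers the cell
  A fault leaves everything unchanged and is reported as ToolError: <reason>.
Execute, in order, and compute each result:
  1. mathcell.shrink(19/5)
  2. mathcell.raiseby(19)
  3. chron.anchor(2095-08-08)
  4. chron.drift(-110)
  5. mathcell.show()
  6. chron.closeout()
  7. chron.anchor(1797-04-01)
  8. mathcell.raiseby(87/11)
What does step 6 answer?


# mathcell.shrink(x=19/5) -> -19/5
# mathcell.raiseby(x=19) -> 76/5
# chron.anchor(d=2095-08-08) -> 2095-08-08
# chron.drift(n=-110) -> 2095-04-20
# mathcell.show() -> 76/5
# chron.closeout() -> 2095-04-30
# chron.anchor(d=1797-04-01) -> 1797-04-01
# mathcell.raiseby(x=87/11) -> 1271/55

Answer: 2095-04-30


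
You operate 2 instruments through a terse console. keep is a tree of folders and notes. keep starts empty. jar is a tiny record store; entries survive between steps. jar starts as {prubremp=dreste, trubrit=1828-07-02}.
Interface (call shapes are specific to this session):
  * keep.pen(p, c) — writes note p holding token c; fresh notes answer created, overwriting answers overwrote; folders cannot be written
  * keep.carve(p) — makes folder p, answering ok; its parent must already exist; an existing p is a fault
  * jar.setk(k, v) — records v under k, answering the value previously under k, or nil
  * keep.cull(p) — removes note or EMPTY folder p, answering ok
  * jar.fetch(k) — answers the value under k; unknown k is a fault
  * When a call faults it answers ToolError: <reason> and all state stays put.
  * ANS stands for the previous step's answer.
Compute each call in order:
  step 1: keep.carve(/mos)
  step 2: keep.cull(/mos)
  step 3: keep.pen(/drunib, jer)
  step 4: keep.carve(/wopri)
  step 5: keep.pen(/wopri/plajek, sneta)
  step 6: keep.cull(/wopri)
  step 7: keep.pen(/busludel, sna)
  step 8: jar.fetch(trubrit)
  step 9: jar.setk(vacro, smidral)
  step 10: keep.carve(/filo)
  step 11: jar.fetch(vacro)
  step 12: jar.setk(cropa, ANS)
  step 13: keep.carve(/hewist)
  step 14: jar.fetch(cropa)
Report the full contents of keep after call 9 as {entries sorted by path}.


Answer: {busludel=sna, drunib=jer, wopri/, wopri/plajek=sneta}

Derivation:
I try keep.carve on p=/mos, giving ok.
I invoke keep.cull on p=/mos: ok.
Then keep.pen on p=/drunib, c=jer, and get created.
Calling keep.carve on p=/wopri, which returns ok.
I call keep.pen on p=/wopri/plajek, c=sneta, and get created.
Now I run keep.cull on p=/wopri, and see ToolError: not empty.
Invoking keep.pen on p=/busludel, c=sna, giving created.
Using jar.fetch on k=trubrit, and observe 1828-07-02.
Invoking jar.setk on k=vacro, v=smidral, which returns nil.
I run keep.carve on p=/filo, yielding ok.
Now I run jar.fetch on k=vacro: smidral.
Then jar.setk on k=cropa, v=ANS, and observe nil.
Next I call keep.carve on p=/hewist, — result: ok.
Invoking jar.fetch on k=cropa, giving smidral.


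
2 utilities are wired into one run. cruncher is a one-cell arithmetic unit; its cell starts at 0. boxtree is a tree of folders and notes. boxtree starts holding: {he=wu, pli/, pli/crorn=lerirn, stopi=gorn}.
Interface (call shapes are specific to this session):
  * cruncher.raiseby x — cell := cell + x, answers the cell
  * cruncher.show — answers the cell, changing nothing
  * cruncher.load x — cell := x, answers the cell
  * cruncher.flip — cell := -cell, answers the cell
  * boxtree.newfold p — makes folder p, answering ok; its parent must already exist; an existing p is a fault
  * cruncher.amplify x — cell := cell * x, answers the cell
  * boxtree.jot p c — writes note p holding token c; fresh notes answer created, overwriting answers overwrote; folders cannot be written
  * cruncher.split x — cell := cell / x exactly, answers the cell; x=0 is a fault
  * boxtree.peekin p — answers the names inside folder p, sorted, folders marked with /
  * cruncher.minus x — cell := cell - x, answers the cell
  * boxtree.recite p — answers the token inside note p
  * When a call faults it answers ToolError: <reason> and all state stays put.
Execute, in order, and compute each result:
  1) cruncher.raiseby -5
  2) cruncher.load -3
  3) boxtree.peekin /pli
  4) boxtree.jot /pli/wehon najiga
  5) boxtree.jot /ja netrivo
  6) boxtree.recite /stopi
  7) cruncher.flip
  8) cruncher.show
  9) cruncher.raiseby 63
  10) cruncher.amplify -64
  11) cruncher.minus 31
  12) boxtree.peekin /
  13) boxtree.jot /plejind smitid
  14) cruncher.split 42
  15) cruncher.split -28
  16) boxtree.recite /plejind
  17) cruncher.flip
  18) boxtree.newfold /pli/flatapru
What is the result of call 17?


Answer: -4255/1176

Derivation:
I use cruncher.raiseby with x→-5, and get -5.
Now I run cruncher.load with x→-3, giving -3.
Calling boxtree.peekin with p→/pli, giving [crorn].
I use boxtree.jot with p→/pli/wehon, c→najiga, and observe created.
I invoke boxtree.jot with p→/ja, c→netrivo: created.
I try boxtree.recite with p→/stopi, and observe gorn.
Calling cruncher.flip(): 3.
Using cruncher.show, yielding 3.
I try cruncher.raiseby with x→63, and see 66.
Using cruncher.amplify with x→-64, and observe -4224.
Now I run cruncher.minus with x→31: -4255.
Now I run boxtree.peekin with p→/, → [he, ja, pli/, stopi].
I use boxtree.jot with p→/plejind, c→smitid, — result: created.
Invoking cruncher.split with x→42, and get -4255/42.
Using cruncher.split with x→-28, → 4255/1176.
Now I run boxtree.recite with p→/plejind: smitid.
Using cruncher.flip(), and get -4255/1176.
I use boxtree.newfold with p→/pli/flatapru, which returns ok.


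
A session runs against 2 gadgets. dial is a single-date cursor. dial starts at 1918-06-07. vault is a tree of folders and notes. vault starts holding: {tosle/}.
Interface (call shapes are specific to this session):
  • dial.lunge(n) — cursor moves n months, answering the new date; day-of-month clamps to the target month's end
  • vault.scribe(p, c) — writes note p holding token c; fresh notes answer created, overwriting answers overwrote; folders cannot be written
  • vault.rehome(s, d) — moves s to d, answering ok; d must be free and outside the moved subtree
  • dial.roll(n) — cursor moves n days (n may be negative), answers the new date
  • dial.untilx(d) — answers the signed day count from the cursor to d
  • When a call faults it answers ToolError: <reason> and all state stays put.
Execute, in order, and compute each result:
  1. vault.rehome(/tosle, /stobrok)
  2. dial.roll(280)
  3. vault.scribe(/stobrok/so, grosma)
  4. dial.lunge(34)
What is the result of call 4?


Answer: 1922-01-14

Derivation:
-> vault.rehome(/tosle, /stobrok)
<- ok
-> dial.roll(280)
<- 1919-03-14
-> vault.scribe(/stobrok/so, grosma)
<- created
-> dial.lunge(34)
<- 1922-01-14
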